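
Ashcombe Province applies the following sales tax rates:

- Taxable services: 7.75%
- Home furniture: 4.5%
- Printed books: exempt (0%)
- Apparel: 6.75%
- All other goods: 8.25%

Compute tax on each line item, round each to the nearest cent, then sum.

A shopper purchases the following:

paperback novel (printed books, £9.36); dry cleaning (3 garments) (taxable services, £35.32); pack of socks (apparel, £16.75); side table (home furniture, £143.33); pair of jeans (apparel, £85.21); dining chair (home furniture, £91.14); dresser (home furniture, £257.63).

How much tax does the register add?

£31.76

Paperback novel £9.36: printed books → 0% → £0.00
Dry cleaning (3 garments) £35.32: taxable services → 7.75% → £2.74
Pack of socks £16.75: apparel → 6.75% → £1.13
Side table £143.33: home furniture → 4.5% → £6.45
Pair of jeans £85.21: apparel → 6.75% → £5.75
Dining chair £91.14: home furniture → 4.5% → £4.10
Dresser £257.63: home furniture → 4.5% → £11.59
Total tax = £2.74 + £1.13 + £6.45 + £5.75 + £4.10 + £11.59 = £31.76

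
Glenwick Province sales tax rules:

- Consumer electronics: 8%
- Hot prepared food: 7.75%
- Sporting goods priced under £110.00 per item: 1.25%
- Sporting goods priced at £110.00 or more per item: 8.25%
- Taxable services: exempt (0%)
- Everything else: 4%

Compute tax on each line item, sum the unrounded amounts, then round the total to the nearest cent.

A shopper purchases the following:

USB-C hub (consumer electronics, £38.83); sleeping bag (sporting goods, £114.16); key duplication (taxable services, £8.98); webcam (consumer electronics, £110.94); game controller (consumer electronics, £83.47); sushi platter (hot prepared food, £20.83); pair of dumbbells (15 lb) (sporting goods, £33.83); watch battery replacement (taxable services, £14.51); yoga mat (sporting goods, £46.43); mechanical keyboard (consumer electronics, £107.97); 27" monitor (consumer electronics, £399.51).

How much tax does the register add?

£71.29

USB-C hub £38.83: consumer electronics → 8% → £3.1064
Sleeping bag £114.16: sporting goods, £110.00 or more → 8.25% → £9.4182
Key duplication £8.98: taxable services → 0% → £0.00
Webcam £110.94: consumer electronics → 8% → £8.8752
Game controller £83.47: consumer electronics → 8% → £6.6776
Sushi platter £20.83: hot prepared food → 7.75% → £1.614325
Pair of dumbbells (15 lb) £33.83: sporting goods, under £110.00 → 1.25% → £0.422875
Watch battery replacement £14.51: taxable services → 0% → £0.00
Yoga mat £46.43: sporting goods, under £110.00 → 1.25% → £0.580375
Mechanical keyboard £107.97: consumer electronics → 8% → £8.6376
27" monitor £399.51: consumer electronics → 8% → £31.9608
Unrounded tax sum = £71.293375 → £71.29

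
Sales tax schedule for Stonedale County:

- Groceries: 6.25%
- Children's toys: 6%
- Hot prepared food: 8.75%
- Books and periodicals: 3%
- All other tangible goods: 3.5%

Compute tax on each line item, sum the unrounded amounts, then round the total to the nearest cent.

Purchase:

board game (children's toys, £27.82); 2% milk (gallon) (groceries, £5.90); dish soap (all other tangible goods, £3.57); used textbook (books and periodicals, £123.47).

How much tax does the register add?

Board game £27.82: children's toys → 6% → £1.6692
2% milk (gallon) £5.90: groceries → 6.25% → £0.36875
Dish soap £3.57: all other tangible goods → 3.5% → £0.12495
Used textbook £123.47: books and periodicals → 3% → £3.7041
Unrounded tax sum = £5.867 → £5.87

£5.87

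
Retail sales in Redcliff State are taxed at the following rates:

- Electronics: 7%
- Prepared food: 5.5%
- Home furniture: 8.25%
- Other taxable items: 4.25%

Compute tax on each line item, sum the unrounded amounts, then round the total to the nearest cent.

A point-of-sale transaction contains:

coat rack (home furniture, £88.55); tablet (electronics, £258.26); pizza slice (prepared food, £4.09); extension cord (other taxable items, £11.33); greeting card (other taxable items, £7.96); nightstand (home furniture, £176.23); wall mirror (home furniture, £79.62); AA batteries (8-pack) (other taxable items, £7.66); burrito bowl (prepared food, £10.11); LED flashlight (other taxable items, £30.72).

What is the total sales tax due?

Coat rack £88.55: home furniture → 8.25% → £7.305375
Tablet £258.26: electronics → 7% → £18.0782
Pizza slice £4.09: prepared food → 5.5% → £0.22495
Extension cord £11.33: other taxable items → 4.25% → £0.481525
Greeting card £7.96: other taxable items → 4.25% → £0.3383
Nightstand £176.23: home furniture → 8.25% → £14.538975
Wall mirror £79.62: home furniture → 8.25% → £6.56865
AA batteries (8-pack) £7.66: other taxable items → 4.25% → £0.32555
Burrito bowl £10.11: prepared food → 5.5% → £0.55605
LED flashlight £30.72: other taxable items → 4.25% → £1.3056
Unrounded tax sum = £49.723175 → £49.72

£49.72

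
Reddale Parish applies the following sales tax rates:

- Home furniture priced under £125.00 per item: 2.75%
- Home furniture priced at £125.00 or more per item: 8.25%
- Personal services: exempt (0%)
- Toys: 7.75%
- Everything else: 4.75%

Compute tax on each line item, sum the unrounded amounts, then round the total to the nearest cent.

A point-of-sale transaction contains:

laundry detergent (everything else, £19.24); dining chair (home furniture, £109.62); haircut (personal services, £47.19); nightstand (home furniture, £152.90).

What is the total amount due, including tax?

£345.49

Laundry detergent £19.24: everything else → 4.75% → £0.9139
Dining chair £109.62: home furniture, under £125.00 → 2.75% → £3.01455
Haircut £47.19: personal services → 0% → £0.00
Nightstand £152.90: home furniture, £125.00 or more → 8.25% → £12.61425
Subtotal = £328.95; unrounded tax = £16.5427 → £16.54; total due = £345.49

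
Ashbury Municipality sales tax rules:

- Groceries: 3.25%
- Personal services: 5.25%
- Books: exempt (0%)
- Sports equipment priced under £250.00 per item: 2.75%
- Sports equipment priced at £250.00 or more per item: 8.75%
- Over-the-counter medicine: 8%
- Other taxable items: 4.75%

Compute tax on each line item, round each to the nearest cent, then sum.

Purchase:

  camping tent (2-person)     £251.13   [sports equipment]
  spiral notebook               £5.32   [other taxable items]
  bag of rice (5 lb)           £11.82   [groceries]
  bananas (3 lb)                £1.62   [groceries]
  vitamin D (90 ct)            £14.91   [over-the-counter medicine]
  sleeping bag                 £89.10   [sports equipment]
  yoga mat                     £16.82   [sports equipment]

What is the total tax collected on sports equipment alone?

£24.88

Camping tent (2-person) £251.13: sports equipment, £250.00 or more → 8.75% → £21.97
Sleeping bag £89.10: sports equipment, under £250.00 → 2.75% → £2.45
Yoga mat £16.82: sports equipment, under £250.00 → 2.75% → £0.46
Tax on sports equipment = £21.97 + £2.45 + £0.46 = £24.88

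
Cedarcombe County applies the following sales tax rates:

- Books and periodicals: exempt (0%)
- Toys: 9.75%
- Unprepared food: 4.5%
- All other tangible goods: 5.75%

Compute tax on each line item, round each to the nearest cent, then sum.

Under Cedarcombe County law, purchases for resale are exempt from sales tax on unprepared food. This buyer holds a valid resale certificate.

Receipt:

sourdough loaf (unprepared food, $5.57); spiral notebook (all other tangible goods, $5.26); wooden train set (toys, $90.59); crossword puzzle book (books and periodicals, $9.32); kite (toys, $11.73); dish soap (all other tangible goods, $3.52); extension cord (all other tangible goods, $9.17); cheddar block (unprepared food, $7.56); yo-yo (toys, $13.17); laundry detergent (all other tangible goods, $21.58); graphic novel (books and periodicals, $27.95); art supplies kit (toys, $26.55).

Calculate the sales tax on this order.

Sourdough loaf $5.57: unprepared food, buyer-exempt → 0% → $0.00
Spiral notebook $5.26: all other tangible goods → 5.75% → $0.30
Wooden train set $90.59: toys → 9.75% → $8.83
Crossword puzzle book $9.32: books and periodicals → 0% → $0.00
Kite $11.73: toys → 9.75% → $1.14
Dish soap $3.52: all other tangible goods → 5.75% → $0.20
Extension cord $9.17: all other tangible goods → 5.75% → $0.53
Cheddar block $7.56: unprepared food, buyer-exempt → 0% → $0.00
Yo-yo $13.17: toys → 9.75% → $1.28
Laundry detergent $21.58: all other tangible goods → 5.75% → $1.24
Graphic novel $27.95: books and periodicals → 0% → $0.00
Art supplies kit $26.55: toys → 9.75% → $2.59
Total tax = $0.30 + $8.83 + $1.14 + $0.20 + $0.53 + $1.28 + $1.24 + $2.59 = $16.11

$16.11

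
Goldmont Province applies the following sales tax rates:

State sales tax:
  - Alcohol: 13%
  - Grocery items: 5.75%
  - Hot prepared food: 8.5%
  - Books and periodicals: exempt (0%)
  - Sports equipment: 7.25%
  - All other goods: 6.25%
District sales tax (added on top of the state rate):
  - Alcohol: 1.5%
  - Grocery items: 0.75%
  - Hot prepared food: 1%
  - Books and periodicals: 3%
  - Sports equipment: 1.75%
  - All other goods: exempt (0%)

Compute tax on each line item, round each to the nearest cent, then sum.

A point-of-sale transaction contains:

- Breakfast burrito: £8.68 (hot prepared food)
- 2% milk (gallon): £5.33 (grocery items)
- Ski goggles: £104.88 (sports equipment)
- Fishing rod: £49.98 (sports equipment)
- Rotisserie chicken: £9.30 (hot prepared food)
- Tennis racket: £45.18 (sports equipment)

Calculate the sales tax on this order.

Breakfast burrito £8.68: hot prepared food → 8.5% + 1% district = 9.5% → £0.82
2% milk (gallon) £5.33: grocery items → 5.75% + 0.75% district = 6.5% → £0.35
Ski goggles £104.88: sports equipment → 7.25% + 1.75% district = 9% → £9.44
Fishing rod £49.98: sports equipment → 7.25% + 1.75% district = 9% → £4.50
Rotisserie chicken £9.30: hot prepared food → 8.5% + 1% district = 9.5% → £0.88
Tennis racket £45.18: sports equipment → 7.25% + 1.75% district = 9% → £4.07
Total tax = £0.82 + £0.35 + £9.44 + £4.50 + £0.88 + £4.07 = £20.06

£20.06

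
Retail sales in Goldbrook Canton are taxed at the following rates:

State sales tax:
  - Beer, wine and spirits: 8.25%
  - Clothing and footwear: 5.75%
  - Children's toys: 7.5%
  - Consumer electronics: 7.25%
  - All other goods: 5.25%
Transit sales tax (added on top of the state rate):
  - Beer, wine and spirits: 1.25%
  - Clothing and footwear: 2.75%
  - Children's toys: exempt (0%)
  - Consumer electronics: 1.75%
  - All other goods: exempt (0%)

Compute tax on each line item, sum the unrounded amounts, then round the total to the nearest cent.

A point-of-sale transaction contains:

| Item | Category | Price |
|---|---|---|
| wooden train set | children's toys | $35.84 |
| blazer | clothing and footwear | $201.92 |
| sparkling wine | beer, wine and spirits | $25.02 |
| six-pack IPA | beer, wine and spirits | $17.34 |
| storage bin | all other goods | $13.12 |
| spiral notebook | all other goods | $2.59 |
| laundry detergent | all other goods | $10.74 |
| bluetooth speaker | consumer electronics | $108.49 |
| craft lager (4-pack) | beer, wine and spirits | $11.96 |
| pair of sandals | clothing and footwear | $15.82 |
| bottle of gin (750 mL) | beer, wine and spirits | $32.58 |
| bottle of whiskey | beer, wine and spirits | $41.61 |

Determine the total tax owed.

$44.56

Wooden train set $35.84: children's toys → 7.5% + 0% transit = 7.5% → $2.688
Blazer $201.92: clothing and footwear → 5.75% + 2.75% transit = 8.5% → $17.1632
Sparkling wine $25.02: beer, wine and spirits → 8.25% + 1.25% transit = 9.5% → $2.3769
Six-pack IPA $17.34: beer, wine and spirits → 8.25% + 1.25% transit = 9.5% → $1.6473
Storage bin $13.12: all other goods → 5.25% + 0% transit = 5.25% → $0.6888
Spiral notebook $2.59: all other goods → 5.25% + 0% transit = 5.25% → $0.135975
Laundry detergent $10.74: all other goods → 5.25% + 0% transit = 5.25% → $0.56385
Bluetooth speaker $108.49: consumer electronics → 7.25% + 1.75% transit = 9% → $9.7641
Craft lager (4-pack) $11.96: beer, wine and spirits → 8.25% + 1.25% transit = 9.5% → $1.1362
Pair of sandals $15.82: clothing and footwear → 5.75% + 2.75% transit = 8.5% → $1.3447
Bottle of gin (750 mL) $32.58: beer, wine and spirits → 8.25% + 1.25% transit = 9.5% → $3.0951
Bottle of whiskey $41.61: beer, wine and spirits → 8.25% + 1.25% transit = 9.5% → $3.95295
Unrounded tax sum = $44.557075 → $44.56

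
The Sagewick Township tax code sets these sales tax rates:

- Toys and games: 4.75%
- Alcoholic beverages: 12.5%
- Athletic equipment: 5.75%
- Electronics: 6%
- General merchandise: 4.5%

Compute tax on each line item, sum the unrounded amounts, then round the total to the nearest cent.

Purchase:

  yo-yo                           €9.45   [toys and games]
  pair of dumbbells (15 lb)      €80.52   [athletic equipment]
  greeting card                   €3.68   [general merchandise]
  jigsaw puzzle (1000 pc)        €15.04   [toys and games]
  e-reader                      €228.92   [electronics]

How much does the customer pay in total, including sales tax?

Yo-yo €9.45: toys and games → 4.75% → €0.448875
Pair of dumbbells (15 lb) €80.52: athletic equipment → 5.75% → €4.6299
Greeting card €3.68: general merchandise → 4.5% → €0.1656
Jigsaw puzzle (1000 pc) €15.04: toys and games → 4.75% → €0.7144
E-reader €228.92: electronics → 6% → €13.7352
Subtotal = €337.61; unrounded tax = €19.693975 → €19.69; total due = €357.30

€357.30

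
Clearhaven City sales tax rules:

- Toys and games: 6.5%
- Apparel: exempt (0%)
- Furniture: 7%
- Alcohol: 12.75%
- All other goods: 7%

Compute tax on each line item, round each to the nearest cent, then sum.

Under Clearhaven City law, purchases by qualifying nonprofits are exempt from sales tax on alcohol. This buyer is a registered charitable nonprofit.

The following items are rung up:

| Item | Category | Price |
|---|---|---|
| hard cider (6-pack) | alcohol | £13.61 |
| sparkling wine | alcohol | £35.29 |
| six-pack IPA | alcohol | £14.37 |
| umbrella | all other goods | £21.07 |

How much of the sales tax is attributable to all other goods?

£1.47

Umbrella £21.07: all other goods → 7% → £1.47
Tax on all other goods = £1.47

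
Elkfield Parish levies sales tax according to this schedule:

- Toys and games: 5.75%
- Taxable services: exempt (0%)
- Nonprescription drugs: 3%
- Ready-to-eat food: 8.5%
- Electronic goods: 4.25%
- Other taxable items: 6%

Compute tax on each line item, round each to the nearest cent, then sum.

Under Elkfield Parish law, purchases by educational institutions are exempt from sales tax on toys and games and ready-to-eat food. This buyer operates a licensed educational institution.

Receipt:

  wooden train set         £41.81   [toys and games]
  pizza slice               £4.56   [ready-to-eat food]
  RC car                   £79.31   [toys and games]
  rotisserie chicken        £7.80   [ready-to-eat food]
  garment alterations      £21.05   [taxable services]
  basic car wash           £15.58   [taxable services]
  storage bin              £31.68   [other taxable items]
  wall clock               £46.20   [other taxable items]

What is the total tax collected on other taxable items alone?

Storage bin £31.68: other taxable items → 6% → £1.90
Wall clock £46.20: other taxable items → 6% → £2.77
Tax on other taxable items = £1.90 + £2.77 = £4.67

£4.67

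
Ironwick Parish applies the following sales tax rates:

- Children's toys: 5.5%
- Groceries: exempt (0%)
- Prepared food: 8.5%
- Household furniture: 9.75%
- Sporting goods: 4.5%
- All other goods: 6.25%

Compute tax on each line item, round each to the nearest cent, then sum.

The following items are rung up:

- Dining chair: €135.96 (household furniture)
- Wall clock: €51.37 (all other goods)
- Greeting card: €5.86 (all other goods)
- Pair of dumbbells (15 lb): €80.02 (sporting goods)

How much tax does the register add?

€20.44

Dining chair €135.96: household furniture → 9.75% → €13.26
Wall clock €51.37: all other goods → 6.25% → €3.21
Greeting card €5.86: all other goods → 6.25% → €0.37
Pair of dumbbells (15 lb) €80.02: sporting goods → 4.5% → €3.60
Total tax = €13.26 + €3.21 + €0.37 + €3.60 = €20.44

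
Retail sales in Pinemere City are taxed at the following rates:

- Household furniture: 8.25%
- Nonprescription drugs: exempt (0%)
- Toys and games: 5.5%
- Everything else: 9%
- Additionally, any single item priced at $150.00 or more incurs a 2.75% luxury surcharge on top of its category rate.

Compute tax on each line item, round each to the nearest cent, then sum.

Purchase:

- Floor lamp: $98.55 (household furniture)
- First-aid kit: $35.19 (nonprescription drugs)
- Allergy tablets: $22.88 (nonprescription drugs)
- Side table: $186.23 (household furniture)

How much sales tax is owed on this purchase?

$28.62

Floor lamp $98.55: household furniture → 8.25% → $8.13
First-aid kit $35.19: nonprescription drugs → 0% → $0.00
Allergy tablets $22.88: nonprescription drugs → 0% → $0.00
Side table $186.23: household furniture → 8.25% + 2.75% surcharge = 11% → $20.49
Total tax = $8.13 + $20.49 = $28.62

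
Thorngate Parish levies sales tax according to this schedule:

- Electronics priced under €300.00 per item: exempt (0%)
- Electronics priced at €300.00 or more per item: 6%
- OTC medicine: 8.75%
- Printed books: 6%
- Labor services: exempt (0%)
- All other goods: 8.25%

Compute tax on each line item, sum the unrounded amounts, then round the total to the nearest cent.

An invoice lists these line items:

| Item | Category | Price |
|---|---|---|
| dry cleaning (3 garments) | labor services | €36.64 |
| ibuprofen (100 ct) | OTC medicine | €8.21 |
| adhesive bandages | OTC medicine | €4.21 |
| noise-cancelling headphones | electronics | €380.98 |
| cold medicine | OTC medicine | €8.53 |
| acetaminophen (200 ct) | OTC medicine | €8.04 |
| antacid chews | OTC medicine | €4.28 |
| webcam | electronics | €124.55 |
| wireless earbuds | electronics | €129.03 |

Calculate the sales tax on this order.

Dry cleaning (3 garments) €36.64: labor services → 0% → €0.00
Ibuprofen (100 ct) €8.21: OTC medicine → 8.75% → €0.718375
Adhesive bandages €4.21: OTC medicine → 8.75% → €0.368375
Noise-cancelling headphones €380.98: electronics, €300.00 or more → 6% → €22.8588
Cold medicine €8.53: OTC medicine → 8.75% → €0.746375
Acetaminophen (200 ct) €8.04: OTC medicine → 8.75% → €0.7035
Antacid chews €4.28: OTC medicine → 8.75% → €0.3745
Webcam €124.55: electronics, under €300.00 → 0% → €0.00
Wireless earbuds €129.03: electronics, under €300.00 → 0% → €0.00
Unrounded tax sum = €25.769925 → €25.77

€25.77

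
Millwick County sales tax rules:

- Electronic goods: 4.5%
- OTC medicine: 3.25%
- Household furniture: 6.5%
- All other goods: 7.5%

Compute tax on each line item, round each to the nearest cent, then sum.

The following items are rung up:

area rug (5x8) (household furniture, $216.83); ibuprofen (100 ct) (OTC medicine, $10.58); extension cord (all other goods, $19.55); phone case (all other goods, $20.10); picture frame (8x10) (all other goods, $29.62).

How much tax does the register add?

$19.63

Area rug (5x8) $216.83: household furniture → 6.5% → $14.09
Ibuprofen (100 ct) $10.58: OTC medicine → 3.25% → $0.34
Extension cord $19.55: all other goods → 7.5% → $1.47
Phone case $20.10: all other goods → 7.5% → $1.51
Picture frame (8x10) $29.62: all other goods → 7.5% → $2.22
Total tax = $14.09 + $0.34 + $1.47 + $1.51 + $2.22 = $19.63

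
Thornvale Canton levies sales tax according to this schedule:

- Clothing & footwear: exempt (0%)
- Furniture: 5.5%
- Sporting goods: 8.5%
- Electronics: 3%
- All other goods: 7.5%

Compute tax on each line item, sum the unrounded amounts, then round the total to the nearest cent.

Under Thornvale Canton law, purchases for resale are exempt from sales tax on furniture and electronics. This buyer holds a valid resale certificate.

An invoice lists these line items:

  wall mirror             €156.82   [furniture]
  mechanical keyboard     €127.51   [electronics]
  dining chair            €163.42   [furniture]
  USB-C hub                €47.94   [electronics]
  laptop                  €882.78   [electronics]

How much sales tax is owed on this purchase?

€0.00

Wall mirror €156.82: furniture, buyer-exempt → 0% → €0.00
Mechanical keyboard €127.51: electronics, buyer-exempt → 0% → €0.00
Dining chair €163.42: furniture, buyer-exempt → 0% → €0.00
USB-C hub €47.94: electronics, buyer-exempt → 0% → €0.00
Laptop €882.78: electronics, buyer-exempt → 0% → €0.00
Unrounded tax sum = €0.00 → €0.00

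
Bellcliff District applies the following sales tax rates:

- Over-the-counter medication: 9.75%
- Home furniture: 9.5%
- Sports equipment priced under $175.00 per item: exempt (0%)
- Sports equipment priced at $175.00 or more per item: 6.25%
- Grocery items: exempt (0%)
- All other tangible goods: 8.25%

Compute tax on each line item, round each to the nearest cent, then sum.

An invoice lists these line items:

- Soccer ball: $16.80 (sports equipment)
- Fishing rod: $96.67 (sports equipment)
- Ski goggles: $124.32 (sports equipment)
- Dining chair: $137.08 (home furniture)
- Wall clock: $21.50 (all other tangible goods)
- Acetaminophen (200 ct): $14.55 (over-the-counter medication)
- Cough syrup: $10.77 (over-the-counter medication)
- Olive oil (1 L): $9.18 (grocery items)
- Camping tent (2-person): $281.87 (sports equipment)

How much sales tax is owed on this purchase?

Soccer ball $16.80: sports equipment, under $175.00 → 0% → $0.00
Fishing rod $96.67: sports equipment, under $175.00 → 0% → $0.00
Ski goggles $124.32: sports equipment, under $175.00 → 0% → $0.00
Dining chair $137.08: home furniture → 9.5% → $13.02
Wall clock $21.50: all other tangible goods → 8.25% → $1.77
Acetaminophen (200 ct) $14.55: over-the-counter medication → 9.75% → $1.42
Cough syrup $10.77: over-the-counter medication → 9.75% → $1.05
Olive oil (1 L) $9.18: grocery items → 0% → $0.00
Camping tent (2-person) $281.87: sports equipment, $175.00 or more → 6.25% → $17.62
Total tax = $13.02 + $1.77 + $1.42 + $1.05 + $17.62 = $34.88

$34.88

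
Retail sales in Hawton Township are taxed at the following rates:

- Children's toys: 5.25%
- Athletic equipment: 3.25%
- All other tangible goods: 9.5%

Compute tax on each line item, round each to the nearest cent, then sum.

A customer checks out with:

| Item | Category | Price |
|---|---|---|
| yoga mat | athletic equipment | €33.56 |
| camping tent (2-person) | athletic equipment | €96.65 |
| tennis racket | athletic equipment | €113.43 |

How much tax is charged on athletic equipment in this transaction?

€7.92

Yoga mat €33.56: athletic equipment → 3.25% → €1.09
Camping tent (2-person) €96.65: athletic equipment → 3.25% → €3.14
Tennis racket €113.43: athletic equipment → 3.25% → €3.69
Tax on athletic equipment = €1.09 + €3.14 + €3.69 = €7.92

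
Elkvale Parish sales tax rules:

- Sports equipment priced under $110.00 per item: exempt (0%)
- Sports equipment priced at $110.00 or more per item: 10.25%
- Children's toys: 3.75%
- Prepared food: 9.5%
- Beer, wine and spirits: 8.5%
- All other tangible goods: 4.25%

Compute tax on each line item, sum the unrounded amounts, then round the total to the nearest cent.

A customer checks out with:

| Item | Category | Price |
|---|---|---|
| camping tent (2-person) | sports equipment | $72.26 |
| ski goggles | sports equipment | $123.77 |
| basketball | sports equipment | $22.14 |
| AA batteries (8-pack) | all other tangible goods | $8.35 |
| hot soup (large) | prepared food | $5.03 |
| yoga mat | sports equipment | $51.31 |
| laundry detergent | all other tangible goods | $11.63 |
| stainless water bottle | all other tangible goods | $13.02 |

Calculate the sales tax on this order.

Camping tent (2-person) $72.26: sports equipment, under $110.00 → 0% → $0.00
Ski goggles $123.77: sports equipment, $110.00 or more → 10.25% → $12.686425
Basketball $22.14: sports equipment, under $110.00 → 0% → $0.00
AA batteries (8-pack) $8.35: all other tangible goods → 4.25% → $0.354875
Hot soup (large) $5.03: prepared food → 9.5% → $0.47785
Yoga mat $51.31: sports equipment, under $110.00 → 0% → $0.00
Laundry detergent $11.63: all other tangible goods → 4.25% → $0.494275
Stainless water bottle $13.02: all other tangible goods → 4.25% → $0.55335
Unrounded tax sum = $14.566775 → $14.57

$14.57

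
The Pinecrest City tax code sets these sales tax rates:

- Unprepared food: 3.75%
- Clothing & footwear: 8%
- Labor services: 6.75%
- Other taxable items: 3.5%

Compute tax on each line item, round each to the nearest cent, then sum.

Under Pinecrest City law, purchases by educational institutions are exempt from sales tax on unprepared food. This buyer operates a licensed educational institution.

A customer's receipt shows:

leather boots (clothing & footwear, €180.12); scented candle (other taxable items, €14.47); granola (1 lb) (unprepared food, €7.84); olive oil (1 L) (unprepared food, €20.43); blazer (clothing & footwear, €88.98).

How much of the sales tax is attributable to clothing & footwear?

Leather boots €180.12: clothing & footwear → 8% → €14.41
Blazer €88.98: clothing & footwear → 8% → €7.12
Tax on clothing & footwear = €14.41 + €7.12 = €21.53

€21.53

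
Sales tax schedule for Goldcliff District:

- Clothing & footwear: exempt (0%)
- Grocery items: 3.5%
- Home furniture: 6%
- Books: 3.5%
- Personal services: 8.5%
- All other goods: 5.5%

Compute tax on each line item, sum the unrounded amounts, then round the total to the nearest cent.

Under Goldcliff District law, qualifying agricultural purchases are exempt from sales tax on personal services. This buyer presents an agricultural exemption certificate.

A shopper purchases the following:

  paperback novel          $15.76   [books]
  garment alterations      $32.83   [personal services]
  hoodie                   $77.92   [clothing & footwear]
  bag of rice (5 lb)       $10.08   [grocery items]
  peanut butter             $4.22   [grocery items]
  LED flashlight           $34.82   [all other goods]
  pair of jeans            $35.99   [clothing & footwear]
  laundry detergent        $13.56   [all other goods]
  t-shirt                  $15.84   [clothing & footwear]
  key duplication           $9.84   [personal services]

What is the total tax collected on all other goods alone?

LED flashlight $34.82: all other goods → 5.5% → $1.9151
Laundry detergent $13.56: all other goods → 5.5% → $0.7458
Tax on all other goods: unrounded sum = $2.6609 → $2.66

$2.66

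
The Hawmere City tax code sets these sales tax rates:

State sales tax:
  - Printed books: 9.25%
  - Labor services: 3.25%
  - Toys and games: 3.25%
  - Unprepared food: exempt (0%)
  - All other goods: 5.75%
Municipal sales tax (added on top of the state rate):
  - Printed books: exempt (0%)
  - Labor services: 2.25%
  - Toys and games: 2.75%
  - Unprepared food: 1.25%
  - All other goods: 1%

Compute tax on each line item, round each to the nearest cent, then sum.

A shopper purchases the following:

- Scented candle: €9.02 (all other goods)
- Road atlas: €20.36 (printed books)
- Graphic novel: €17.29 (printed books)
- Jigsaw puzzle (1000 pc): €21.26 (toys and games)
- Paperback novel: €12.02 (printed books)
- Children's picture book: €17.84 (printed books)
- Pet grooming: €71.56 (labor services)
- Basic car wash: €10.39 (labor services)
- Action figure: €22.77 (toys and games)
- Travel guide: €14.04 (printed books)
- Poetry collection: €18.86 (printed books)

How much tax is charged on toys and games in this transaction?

€2.65

Jigsaw puzzle (1000 pc) €21.26: toys and games → 3.25% + 2.75% municipal = 6% → €1.28
Action figure €22.77: toys and games → 3.25% + 2.75% municipal = 6% → €1.37
Tax on toys and games = €1.28 + €1.37 = €2.65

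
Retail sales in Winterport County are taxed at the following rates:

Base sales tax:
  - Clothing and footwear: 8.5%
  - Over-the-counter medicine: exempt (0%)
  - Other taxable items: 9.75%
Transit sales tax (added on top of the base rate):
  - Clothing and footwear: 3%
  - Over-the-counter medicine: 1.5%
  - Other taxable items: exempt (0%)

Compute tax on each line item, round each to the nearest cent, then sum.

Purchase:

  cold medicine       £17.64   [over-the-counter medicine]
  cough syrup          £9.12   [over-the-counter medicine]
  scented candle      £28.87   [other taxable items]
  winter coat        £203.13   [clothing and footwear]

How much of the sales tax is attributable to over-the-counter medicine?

£0.40

Cold medicine £17.64: over-the-counter medicine → 0% + 1.5% transit = 1.5% → £0.26
Cough syrup £9.12: over-the-counter medicine → 0% + 1.5% transit = 1.5% → £0.14
Tax on over-the-counter medicine = £0.26 + £0.14 = £0.40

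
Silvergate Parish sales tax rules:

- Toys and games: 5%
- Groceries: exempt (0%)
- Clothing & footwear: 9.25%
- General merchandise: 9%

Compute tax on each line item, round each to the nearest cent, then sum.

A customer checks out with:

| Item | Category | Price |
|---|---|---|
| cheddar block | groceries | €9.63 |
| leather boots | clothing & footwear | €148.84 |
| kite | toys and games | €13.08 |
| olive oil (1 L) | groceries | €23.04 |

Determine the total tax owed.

Cheddar block €9.63: groceries → 0% → €0.00
Leather boots €148.84: clothing & footwear → 9.25% → €13.77
Kite €13.08: toys and games → 5% → €0.65
Olive oil (1 L) €23.04: groceries → 0% → €0.00
Total tax = €13.77 + €0.65 = €14.42

€14.42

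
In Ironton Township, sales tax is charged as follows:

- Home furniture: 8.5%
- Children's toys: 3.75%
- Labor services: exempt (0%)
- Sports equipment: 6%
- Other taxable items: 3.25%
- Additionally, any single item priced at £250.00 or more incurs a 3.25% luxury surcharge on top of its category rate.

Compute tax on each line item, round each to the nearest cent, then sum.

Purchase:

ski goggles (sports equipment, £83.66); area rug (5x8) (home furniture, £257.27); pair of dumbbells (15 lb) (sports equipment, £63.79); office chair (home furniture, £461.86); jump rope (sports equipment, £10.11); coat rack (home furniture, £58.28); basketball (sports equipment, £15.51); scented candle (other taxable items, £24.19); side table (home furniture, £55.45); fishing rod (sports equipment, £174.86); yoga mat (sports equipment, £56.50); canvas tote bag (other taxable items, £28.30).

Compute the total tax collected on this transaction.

£120.14

Ski goggles £83.66: sports equipment → 6% → £5.02
Area rug (5x8) £257.27: home furniture → 8.5% + 3.25% surcharge = 11.75% → £30.23
Pair of dumbbells (15 lb) £63.79: sports equipment → 6% → £3.83
Office chair £461.86: home furniture → 8.5% + 3.25% surcharge = 11.75% → £54.27
Jump rope £10.11: sports equipment → 6% → £0.61
Coat rack £58.28: home furniture → 8.5% → £4.95
Basketball £15.51: sports equipment → 6% → £0.93
Scented candle £24.19: other taxable items → 3.25% → £0.79
Side table £55.45: home furniture → 8.5% → £4.71
Fishing rod £174.86: sports equipment → 6% → £10.49
Yoga mat £56.50: sports equipment → 6% → £3.39
Canvas tote bag £28.30: other taxable items → 3.25% → £0.92
Total tax = £5.02 + £30.23 + £3.83 + £54.27 + £0.61 + £4.95 + £0.93 + £0.79 + £4.71 + £10.49 + £3.39 + £0.92 = £120.14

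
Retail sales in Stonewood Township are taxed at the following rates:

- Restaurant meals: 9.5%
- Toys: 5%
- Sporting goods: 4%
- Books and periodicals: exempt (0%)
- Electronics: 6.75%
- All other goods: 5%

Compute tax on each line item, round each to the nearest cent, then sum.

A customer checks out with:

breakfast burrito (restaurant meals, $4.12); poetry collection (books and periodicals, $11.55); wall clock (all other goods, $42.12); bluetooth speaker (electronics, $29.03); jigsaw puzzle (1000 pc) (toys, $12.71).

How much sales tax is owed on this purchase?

Breakfast burrito $4.12: restaurant meals → 9.5% → $0.39
Poetry collection $11.55: books and periodicals → 0% → $0.00
Wall clock $42.12: all other goods → 5% → $2.11
Bluetooth speaker $29.03: electronics → 6.75% → $1.96
Jigsaw puzzle (1000 pc) $12.71: toys → 5% → $0.64
Total tax = $0.39 + $2.11 + $1.96 + $0.64 = $5.10

$5.10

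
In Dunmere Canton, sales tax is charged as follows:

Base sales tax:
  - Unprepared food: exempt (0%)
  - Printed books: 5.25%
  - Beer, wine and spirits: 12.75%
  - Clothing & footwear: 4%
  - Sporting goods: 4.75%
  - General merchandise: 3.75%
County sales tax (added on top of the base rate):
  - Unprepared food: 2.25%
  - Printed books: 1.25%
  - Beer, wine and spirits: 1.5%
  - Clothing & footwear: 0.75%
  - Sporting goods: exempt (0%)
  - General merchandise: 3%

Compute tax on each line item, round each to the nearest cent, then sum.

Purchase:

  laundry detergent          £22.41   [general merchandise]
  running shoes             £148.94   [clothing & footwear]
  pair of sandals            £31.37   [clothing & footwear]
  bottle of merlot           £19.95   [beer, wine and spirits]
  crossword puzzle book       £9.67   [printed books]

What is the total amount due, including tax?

£245.88

Laundry detergent £22.41: general merchandise → 3.75% + 3% county = 6.75% → £1.51
Running shoes £148.94: clothing & footwear → 4% + 0.75% county = 4.75% → £7.07
Pair of sandals £31.37: clothing & footwear → 4% + 0.75% county = 4.75% → £1.49
Bottle of merlot £19.95: beer, wine and spirits → 12.75% + 1.5% county = 14.25% → £2.84
Crossword puzzle book £9.67: printed books → 5.25% + 1.25% county = 6.5% → £0.63
Subtotal = £232.34; tax = £13.54; total due = £245.88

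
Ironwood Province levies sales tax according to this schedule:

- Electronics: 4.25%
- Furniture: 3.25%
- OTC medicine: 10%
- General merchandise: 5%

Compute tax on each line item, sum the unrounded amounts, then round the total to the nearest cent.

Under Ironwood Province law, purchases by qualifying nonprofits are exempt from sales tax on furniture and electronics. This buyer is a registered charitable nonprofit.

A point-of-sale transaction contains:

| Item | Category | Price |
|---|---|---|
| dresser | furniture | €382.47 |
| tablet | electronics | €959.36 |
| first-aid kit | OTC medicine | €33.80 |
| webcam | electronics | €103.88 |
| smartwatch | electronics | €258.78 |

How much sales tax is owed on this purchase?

Dresser €382.47: furniture, buyer-exempt → 0% → €0.00
Tablet €959.36: electronics, buyer-exempt → 0% → €0.00
First-aid kit €33.80: OTC medicine → 10% → €3.38
Webcam €103.88: electronics, buyer-exempt → 0% → €0.00
Smartwatch €258.78: electronics, buyer-exempt → 0% → €0.00
Unrounded tax sum = €3.38 → €3.38

€3.38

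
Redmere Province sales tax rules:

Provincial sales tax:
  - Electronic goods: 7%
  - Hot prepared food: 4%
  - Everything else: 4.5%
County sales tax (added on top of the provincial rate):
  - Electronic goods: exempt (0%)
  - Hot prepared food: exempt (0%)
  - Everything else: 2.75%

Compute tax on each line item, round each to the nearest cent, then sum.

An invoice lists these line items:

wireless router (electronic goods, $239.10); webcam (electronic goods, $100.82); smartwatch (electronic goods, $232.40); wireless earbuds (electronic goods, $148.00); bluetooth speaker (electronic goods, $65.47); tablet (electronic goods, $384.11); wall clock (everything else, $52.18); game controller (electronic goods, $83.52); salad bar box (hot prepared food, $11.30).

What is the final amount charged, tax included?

$1408.88

Wireless router $239.10: electronic goods → 7% + 0% county = 7% → $16.74
Webcam $100.82: electronic goods → 7% + 0% county = 7% → $7.06
Smartwatch $232.40: electronic goods → 7% + 0% county = 7% → $16.27
Wireless earbuds $148.00: electronic goods → 7% + 0% county = 7% → $10.36
Bluetooth speaker $65.47: electronic goods → 7% + 0% county = 7% → $4.58
Tablet $384.11: electronic goods → 7% + 0% county = 7% → $26.89
Wall clock $52.18: everything else → 4.5% + 2.75% county = 7.25% → $3.78
Game controller $83.52: electronic goods → 7% + 0% county = 7% → $5.85
Salad bar box $11.30: hot prepared food → 4% + 0% county = 4% → $0.45
Subtotal = $1316.90; tax = $91.98; total due = $1408.88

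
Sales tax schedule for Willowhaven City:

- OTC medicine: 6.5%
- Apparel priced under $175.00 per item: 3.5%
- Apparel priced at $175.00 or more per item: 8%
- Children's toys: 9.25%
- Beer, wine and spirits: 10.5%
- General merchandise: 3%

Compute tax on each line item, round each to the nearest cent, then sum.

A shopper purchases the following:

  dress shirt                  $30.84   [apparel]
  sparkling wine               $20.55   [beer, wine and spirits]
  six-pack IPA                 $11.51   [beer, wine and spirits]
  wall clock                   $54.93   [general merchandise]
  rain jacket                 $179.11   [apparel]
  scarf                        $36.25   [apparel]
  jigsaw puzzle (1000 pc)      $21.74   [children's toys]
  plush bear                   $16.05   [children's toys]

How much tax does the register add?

$25.19

Dress shirt $30.84: apparel, under $175.00 → 3.5% → $1.08
Sparkling wine $20.55: beer, wine and spirits → 10.5% → $2.16
Six-pack IPA $11.51: beer, wine and spirits → 10.5% → $1.21
Wall clock $54.93: general merchandise → 3% → $1.65
Rain jacket $179.11: apparel, $175.00 or more → 8% → $14.33
Scarf $36.25: apparel, under $175.00 → 3.5% → $1.27
Jigsaw puzzle (1000 pc) $21.74: children's toys → 9.25% → $2.01
Plush bear $16.05: children's toys → 9.25% → $1.48
Total tax = $1.08 + $2.16 + $1.21 + $1.65 + $14.33 + $1.27 + $2.01 + $1.48 = $25.19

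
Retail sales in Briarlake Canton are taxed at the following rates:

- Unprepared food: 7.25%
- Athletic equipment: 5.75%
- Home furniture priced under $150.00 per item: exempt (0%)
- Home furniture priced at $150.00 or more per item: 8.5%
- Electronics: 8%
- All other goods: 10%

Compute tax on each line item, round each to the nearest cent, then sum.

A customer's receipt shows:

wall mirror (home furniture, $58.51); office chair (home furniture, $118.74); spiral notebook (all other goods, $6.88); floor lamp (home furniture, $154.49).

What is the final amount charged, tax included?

Wall mirror $58.51: home furniture, under $150.00 → 0% → $0.00
Office chair $118.74: home furniture, under $150.00 → 0% → $0.00
Spiral notebook $6.88: all other goods → 10% → $0.69
Floor lamp $154.49: home furniture, $150.00 or more → 8.5% → $13.13
Subtotal = $338.62; tax = $13.82; total due = $352.44

$352.44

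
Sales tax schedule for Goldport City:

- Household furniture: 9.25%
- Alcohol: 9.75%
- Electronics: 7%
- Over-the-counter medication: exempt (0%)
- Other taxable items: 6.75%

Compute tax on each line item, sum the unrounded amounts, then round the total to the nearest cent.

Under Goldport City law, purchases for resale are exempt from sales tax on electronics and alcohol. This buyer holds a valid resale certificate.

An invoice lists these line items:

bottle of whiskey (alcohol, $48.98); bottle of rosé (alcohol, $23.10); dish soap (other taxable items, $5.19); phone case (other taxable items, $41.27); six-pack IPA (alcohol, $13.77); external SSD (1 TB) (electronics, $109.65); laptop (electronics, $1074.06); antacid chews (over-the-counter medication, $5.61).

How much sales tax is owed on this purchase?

$3.14

Bottle of whiskey $48.98: alcohol, buyer-exempt → 0% → $0.00
Bottle of rosé $23.10: alcohol, buyer-exempt → 0% → $0.00
Dish soap $5.19: other taxable items → 6.75% → $0.350325
Phone case $41.27: other taxable items → 6.75% → $2.785725
Six-pack IPA $13.77: alcohol, buyer-exempt → 0% → $0.00
External SSD (1 TB) $109.65: electronics, buyer-exempt → 0% → $0.00
Laptop $1074.06: electronics, buyer-exempt → 0% → $0.00
Antacid chews $5.61: over-the-counter medication → 0% → $0.00
Unrounded tax sum = $3.13605 → $3.14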